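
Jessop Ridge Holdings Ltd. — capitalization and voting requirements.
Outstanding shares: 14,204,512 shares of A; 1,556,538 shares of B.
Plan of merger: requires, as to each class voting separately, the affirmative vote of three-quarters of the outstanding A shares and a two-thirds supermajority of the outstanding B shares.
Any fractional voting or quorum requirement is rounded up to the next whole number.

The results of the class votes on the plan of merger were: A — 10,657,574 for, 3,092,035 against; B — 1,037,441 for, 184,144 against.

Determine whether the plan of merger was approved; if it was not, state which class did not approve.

A: 3/4 of 14204512 = 10653384; 10,653,384 required, 10,657,574 in favor — approved.
B: 2/3 of 1556538 = 1037692; 1,037,692 required, 1,037,441 in favor — not approved.

Not approved — the B shares did not give the required vote.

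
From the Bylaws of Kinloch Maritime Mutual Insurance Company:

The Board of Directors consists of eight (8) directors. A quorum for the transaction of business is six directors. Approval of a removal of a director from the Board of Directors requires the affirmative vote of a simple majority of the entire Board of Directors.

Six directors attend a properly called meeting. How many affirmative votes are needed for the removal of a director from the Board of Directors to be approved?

5

The removal of a director from the Board of Directors requires a majority of the entire Board of Directors (8).
A majority of 8 is 5.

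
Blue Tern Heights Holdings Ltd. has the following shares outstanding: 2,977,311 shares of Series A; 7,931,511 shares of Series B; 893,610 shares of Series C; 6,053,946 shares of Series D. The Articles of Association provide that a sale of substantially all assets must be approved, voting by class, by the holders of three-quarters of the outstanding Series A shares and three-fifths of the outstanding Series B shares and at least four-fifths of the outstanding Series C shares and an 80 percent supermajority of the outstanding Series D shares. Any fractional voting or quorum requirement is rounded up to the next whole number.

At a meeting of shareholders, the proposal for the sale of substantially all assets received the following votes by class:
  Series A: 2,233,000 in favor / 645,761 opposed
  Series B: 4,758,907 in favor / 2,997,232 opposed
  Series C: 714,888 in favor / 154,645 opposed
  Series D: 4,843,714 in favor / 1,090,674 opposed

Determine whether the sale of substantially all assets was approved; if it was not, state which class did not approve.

Series A: 3/4 of 2977311 = 2232983.25, rounded up to 2232984; 2,232,984 required, 2,233,000 in favor — approved.
Series B: 3/5 of 7931511 = 4758906.60, rounded up to 4758907; 4,758,907 required, 4,758,907 in favor — approved.
Series C: 4/5 of 893610 = 714888; 714,888 required, 714,888 in favor — approved.
Series D: 4/5 of 6053946 = 4843156.80, rounded up to 4843157; 4,843,157 required, 4,843,714 in favor — approved.

Approved — every class gave the required vote.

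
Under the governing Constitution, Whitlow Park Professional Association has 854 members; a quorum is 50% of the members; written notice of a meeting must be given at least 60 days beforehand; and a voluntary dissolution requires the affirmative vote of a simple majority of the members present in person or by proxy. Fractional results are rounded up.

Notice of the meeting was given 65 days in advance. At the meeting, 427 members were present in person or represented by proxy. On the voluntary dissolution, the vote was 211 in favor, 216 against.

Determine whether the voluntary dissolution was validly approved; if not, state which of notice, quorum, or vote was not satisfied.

Invalid — vote requirement not satisfied.

Notice: 65 days given; 60 required. Satisfied.
Quorum: 50% of 854 = 427; 427 present. Satisfied.
Vote: requires a majority of those present (427); a majority of 427 is 214, so 214 needed; 211 in favor. Not satisfied.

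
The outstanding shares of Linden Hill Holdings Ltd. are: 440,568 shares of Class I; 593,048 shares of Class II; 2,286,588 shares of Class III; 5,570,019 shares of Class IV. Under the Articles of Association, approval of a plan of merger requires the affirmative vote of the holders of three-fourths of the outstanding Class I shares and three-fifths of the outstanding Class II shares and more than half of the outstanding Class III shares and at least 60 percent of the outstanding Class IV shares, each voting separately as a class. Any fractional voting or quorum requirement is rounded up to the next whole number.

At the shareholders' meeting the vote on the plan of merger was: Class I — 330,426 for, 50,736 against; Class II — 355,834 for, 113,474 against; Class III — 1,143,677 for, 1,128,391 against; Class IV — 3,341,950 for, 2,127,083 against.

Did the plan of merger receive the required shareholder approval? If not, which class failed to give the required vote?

Not approved — the Class IV shares did not give the required vote.

Class I: 3/4 of 440568 = 330426; 330,426 required, 330,426 in favor — approved.
Class II: 3/5 of 593048 = 355828.80, rounded up to 355829; 355,829 required, 355,834 in favor — approved.
Class III: a majority of 2286588 is 1143295; 1,143,295 required, 1,143,677 in favor — approved.
Class IV: 3/5 of 5570019 = 3342011.40, rounded up to 3342012; 3,342,012 required, 3,341,950 in favor — not approved.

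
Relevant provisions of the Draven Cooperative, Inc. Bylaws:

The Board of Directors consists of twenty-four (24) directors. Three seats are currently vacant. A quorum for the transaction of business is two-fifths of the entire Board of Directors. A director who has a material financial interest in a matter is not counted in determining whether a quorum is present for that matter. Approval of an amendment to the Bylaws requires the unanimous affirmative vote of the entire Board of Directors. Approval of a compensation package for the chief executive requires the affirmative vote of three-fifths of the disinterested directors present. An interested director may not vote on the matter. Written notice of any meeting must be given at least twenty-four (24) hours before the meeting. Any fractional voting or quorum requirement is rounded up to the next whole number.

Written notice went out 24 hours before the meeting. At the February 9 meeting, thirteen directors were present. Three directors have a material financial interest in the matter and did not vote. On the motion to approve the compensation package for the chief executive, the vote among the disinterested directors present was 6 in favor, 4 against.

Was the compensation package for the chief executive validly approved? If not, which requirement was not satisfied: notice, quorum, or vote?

Valid — all requirements satisfied.

Notice: 24 hours given; 24 required (24 ≥ 24). Satisfied.
Quorum: 13 present, but the 3 interested directors do not count, leaving 10. Quorum is 10. Satisfied.
Vote: the compensation package for the chief executive requires three-fifths of the disinterested directors present (13 − 3 = 10). 3/5 of 10 = 6, so 6 affirmative votes are needed; 6 voted in favor. Satisfied.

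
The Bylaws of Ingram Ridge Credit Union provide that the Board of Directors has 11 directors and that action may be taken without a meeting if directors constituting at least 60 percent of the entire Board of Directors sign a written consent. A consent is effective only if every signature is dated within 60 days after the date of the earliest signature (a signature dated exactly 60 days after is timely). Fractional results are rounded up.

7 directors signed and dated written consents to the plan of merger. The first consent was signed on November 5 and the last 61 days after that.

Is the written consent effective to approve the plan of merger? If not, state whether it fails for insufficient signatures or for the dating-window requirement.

Not effective — dating-window requirement not satisfied.

Signatures required: at least 60 percent of 11 — 3/5 of 11 = 6.60, rounded up to 7, so 7 needed; 7 signed. Sufficient.
Dating window: the latest signature is 61 days after the earliest; the limit is 60 days. Outside the window.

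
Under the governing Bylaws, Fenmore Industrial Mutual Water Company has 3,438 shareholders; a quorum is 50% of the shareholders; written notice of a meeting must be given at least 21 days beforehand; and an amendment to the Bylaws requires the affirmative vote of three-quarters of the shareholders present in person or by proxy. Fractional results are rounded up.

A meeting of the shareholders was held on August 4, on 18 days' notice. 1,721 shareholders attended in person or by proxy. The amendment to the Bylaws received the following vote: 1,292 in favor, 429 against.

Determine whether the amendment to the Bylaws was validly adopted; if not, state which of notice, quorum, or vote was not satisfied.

Invalid — notice requirement not satisfied.

Notice: 18 days given; 21 required. Not satisfied.
Quorum: 50% of 3,438 = 1,719; 1,721 present. Satisfied.
Vote: requires three-fourths of those present (1,721); 3/4 of 1721 = 1290.75, rounded up to 1291, so 1,291 needed; 1,292 in favor. Satisfied.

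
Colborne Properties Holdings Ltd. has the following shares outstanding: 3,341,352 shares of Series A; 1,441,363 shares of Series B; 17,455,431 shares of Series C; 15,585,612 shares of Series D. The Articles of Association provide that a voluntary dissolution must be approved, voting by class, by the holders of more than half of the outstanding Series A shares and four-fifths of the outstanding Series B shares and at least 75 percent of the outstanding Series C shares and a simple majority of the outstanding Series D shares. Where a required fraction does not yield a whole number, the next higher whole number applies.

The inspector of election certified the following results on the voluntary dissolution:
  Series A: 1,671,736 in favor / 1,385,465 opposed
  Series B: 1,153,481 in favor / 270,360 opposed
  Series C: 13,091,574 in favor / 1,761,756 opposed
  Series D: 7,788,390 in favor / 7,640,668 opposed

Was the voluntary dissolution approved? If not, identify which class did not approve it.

Series A: a majority of 3341352 is 1670677; 1,670,677 required, 1,671,736 in favor — approved.
Series B: 4/5 of 1441363 = 1153090.40, rounded up to 1153091; 1,153,091 required, 1,153,481 in favor — approved.
Series C: 3/4 of 17455431 = 13091573.25, rounded up to 13091574; 13,091,574 required, 13,091,574 in favor — approved.
Series D: a majority of 15585612 is 7792807; 7,792,807 required, 7,788,390 in favor — not approved.

Not approved — the Series D shares did not give the required vote.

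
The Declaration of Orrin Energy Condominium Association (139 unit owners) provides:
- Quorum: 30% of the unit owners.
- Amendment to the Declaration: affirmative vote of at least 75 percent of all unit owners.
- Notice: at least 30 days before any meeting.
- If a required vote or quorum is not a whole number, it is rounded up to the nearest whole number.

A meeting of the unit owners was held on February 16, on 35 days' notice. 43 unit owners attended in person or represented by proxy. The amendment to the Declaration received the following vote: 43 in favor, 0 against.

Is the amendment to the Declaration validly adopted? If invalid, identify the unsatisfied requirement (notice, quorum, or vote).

Notice: 35 days given; 30 required. Satisfied.
Quorum: 30% of 139 = 41.70, rounded up to 42; 43 present. Satisfied.
Vote: requires three-fourths of all unit owners (139); 3/4 of 139 = 104.25, rounded up to 105, so 105 needed; 43 in favor. Not satisfied.

Invalid — vote requirement not satisfied.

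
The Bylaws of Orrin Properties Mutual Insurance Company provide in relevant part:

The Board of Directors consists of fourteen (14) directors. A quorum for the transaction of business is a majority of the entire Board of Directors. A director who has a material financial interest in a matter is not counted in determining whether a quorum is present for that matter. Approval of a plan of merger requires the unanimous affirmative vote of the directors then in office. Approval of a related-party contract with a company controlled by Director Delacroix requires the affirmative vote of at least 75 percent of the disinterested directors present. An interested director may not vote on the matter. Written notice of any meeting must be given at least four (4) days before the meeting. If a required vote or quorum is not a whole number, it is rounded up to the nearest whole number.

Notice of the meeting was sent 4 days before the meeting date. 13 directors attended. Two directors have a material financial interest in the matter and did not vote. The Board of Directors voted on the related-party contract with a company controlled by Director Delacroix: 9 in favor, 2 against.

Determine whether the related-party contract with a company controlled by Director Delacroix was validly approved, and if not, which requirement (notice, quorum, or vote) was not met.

Valid — all requirements satisfied.

Notice: 4 days given; 4 required (4 ≥ 4). Satisfied.
Quorum: 13 present, but the 2 interested directors do not count, leaving 11. Quorum is 8. Satisfied.
Vote: the related-party contract with a company controlled by Director Delacroix requires three-fourths of the disinterested directors present (13 − 2 = 11). 3/4 of 11 = 8.25, rounded up to 9, so 9 affirmative votes are needed; 9 voted in favor. Satisfied.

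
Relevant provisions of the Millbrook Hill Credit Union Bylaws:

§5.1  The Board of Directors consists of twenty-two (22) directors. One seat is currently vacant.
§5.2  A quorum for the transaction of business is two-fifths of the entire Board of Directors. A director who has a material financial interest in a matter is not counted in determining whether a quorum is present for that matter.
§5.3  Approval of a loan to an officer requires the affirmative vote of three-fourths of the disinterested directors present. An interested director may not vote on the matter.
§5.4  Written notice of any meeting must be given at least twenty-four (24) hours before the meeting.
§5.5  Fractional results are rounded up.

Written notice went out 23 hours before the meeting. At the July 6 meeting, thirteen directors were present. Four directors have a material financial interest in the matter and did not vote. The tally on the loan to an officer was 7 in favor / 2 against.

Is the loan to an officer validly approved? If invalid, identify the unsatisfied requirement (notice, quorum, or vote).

Notice: 23 hours given; 24 required (23 < 24). Not satisfied.
Quorum: 13 present, but the 4 interested directors do not count, leaving 9. Quorum is 9. Satisfied.
Vote: the loan to an officer requires three-fourths of the disinterested directors present (13 − 4 = 9). 3/4 of 9 = 6.75, rounded up to 7, so 7 affirmative votes are needed; 7 voted in favor. Satisfied.

Invalid — notice requirement not satisfied.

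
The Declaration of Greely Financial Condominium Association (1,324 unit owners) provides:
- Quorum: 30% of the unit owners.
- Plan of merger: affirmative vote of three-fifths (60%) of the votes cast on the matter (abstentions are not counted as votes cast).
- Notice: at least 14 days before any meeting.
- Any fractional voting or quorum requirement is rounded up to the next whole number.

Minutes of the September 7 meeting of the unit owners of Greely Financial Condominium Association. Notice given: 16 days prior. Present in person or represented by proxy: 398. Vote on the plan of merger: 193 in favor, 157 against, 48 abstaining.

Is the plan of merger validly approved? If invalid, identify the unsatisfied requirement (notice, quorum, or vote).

Notice: 16 days given; 14 required. Satisfied.
Quorum: 30% of 1,324 = 397.20, rounded up to 398; 398 present. Satisfied.
Vote: requires three-fifths of the votes cast (398 − 48 abstaining = 350); 3/5 of 350 = 210, so 210 needed; 193 in favor. Not satisfied.

Invalid — vote requirement not satisfied.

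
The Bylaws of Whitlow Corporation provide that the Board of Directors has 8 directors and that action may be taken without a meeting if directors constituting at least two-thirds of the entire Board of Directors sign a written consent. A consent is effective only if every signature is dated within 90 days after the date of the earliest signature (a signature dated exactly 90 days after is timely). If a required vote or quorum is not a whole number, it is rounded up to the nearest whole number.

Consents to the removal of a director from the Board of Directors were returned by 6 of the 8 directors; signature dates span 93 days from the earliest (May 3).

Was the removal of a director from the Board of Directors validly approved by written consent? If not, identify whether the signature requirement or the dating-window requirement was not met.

Not effective — dating-window requirement not satisfied.

Signatures required: at least two-thirds of 8 — 2/3 of 8 = 5.33, rounded up to 6, so 6 needed; 6 signed. Sufficient.
Dating window: the latest signature is 93 days after the earliest; the limit is 90 days. Outside the window.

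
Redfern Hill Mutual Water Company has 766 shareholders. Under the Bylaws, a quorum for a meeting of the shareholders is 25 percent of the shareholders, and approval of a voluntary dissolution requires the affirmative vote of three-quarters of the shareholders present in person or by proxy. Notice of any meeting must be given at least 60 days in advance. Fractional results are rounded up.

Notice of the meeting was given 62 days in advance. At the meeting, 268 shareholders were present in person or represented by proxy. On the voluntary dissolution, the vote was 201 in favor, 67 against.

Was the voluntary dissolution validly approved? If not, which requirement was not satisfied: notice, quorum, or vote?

Valid — all requirements satisfied.

Notice: 62 days given; 60 required. Satisfied.
Quorum: 25% of 766 = 191.50, rounded up to 192; 268 present. Satisfied.
Vote: requires three-fourths of those present (268); 3/4 of 268 = 201, so 201 needed; 201 in favor. Satisfied.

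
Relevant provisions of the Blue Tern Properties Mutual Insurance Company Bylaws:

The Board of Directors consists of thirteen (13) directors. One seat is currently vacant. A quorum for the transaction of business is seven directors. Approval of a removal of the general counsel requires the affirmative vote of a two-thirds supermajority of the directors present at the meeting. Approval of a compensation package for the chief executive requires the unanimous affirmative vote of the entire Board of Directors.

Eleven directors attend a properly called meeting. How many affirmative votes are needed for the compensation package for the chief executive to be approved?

The compensation package for the chief executive requires the unanimous vote of the entire Board of Directors (13).
Unanimous means all 13.
(Only 11 can vote, so the compensation package for the chief executive cannot pass at this meeting, but the required vote is still 13.)

13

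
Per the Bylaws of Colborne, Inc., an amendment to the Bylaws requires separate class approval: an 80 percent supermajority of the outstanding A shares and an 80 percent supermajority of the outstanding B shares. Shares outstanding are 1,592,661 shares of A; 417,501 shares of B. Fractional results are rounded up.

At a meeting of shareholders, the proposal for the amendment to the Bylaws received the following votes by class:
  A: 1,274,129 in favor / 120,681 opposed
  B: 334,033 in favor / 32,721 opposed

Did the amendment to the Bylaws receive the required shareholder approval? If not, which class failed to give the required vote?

Approved — every class gave the required vote.

A: 4/5 of 1592661 = 1274128.80, rounded up to 1274129; 1,274,129 required, 1,274,129 in favor — approved.
B: 4/5 of 417501 = 334000.80, rounded up to 334001; 334,001 required, 334,033 in favor — approved.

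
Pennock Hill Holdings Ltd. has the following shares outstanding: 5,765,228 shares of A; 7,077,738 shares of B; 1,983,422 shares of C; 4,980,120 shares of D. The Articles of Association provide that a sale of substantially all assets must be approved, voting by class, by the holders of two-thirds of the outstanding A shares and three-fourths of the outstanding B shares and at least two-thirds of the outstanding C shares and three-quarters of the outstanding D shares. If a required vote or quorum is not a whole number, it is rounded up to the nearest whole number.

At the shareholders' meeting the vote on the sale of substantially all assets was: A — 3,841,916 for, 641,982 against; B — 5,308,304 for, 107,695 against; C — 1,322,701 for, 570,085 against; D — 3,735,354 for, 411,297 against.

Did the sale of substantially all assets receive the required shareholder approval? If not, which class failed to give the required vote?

A: 2/3 of 5765228 = 3843485.33, rounded up to 3843486; 3,843,486 required, 3,841,916 in favor — not approved.
B: 3/4 of 7077738 = 5308303.50, rounded up to 5308304; 5,308,304 required, 5,308,304 in favor — approved.
C: 2/3 of 1983422 = 1322281.33, rounded up to 1322282; 1,322,282 required, 1,322,701 in favor — approved.
D: 3/4 of 4980120 = 3735090; 3,735,090 required, 3,735,354 in favor — approved.

Not approved — the A shares did not give the required vote.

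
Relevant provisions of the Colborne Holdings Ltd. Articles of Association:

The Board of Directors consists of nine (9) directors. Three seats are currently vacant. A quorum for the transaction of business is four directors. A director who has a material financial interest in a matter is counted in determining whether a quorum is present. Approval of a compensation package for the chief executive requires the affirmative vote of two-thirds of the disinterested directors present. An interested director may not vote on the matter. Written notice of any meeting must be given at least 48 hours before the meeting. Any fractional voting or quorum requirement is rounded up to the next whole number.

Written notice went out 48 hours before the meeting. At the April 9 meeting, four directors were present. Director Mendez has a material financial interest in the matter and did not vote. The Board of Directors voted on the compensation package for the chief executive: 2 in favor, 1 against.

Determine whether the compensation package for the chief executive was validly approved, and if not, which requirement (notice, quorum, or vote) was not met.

Notice: 48 hours given; 48 required (48 ≥ 48). Satisfied.
Quorum: 4 present (interested directors count toward quorum); quorum is 4. Satisfied.
Vote: the compensation package for the chief executive requires two-thirds of the disinterested directors present (4 − 1 = 3). 2/3 of 3 = 2, so 2 affirmative votes are needed; 2 voted in favor. Satisfied.

Valid — all requirements satisfied.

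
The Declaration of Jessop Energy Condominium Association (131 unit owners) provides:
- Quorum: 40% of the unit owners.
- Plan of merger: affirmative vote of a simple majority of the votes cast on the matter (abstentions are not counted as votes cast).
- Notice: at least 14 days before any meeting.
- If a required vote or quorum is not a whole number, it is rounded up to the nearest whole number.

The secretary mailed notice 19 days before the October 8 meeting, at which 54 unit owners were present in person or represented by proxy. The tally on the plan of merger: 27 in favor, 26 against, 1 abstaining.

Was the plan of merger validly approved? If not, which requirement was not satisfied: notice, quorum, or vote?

Valid — all requirements satisfied.

Notice: 19 days given; 14 required. Satisfied.
Quorum: 40% of 131 = 52.40, rounded up to 53; 54 present. Satisfied.
Vote: requires a majority of the votes cast (54 − 1 abstaining = 53); a majority of 53 is 27, so 27 needed; 27 in favor. Satisfied.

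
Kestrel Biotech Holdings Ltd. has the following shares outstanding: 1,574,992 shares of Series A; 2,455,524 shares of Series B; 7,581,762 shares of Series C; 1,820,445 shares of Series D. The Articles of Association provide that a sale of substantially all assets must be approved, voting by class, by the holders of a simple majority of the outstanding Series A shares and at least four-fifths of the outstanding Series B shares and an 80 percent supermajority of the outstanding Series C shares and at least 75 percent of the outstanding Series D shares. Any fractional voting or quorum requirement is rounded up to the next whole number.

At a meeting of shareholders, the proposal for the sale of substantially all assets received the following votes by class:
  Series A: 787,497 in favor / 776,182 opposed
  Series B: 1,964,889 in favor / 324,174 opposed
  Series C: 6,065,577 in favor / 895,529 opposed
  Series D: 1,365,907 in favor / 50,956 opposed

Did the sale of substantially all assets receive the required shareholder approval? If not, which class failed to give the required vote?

Approved — every class gave the required vote.

Series A: a majority of 1574992 is 787497; 787,497 required, 787,497 in favor — approved.
Series B: 4/5 of 2455524 = 1964419.20, rounded up to 1964420; 1,964,420 required, 1,964,889 in favor — approved.
Series C: 4/5 of 7581762 = 6065409.60, rounded up to 6065410; 6,065,410 required, 6,065,577 in favor — approved.
Series D: 3/4 of 1820445 = 1365333.75, rounded up to 1365334; 1,365,334 required, 1,365,907 in favor — approved.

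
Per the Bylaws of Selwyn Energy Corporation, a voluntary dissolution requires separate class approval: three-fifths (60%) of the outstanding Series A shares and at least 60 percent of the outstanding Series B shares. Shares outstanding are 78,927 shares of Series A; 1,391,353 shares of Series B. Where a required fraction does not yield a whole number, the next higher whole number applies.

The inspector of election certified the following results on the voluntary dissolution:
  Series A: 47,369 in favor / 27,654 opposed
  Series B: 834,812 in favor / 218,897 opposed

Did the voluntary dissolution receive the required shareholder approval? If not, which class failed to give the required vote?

Series A: 3/5 of 78927 = 47356.20, rounded up to 47357; 47,357 required, 47,369 in favor — approved.
Series B: 3/5 of 1391353 = 834811.80, rounded up to 834812; 834,812 required, 834,812 in favor — approved.

Approved — every class gave the required vote.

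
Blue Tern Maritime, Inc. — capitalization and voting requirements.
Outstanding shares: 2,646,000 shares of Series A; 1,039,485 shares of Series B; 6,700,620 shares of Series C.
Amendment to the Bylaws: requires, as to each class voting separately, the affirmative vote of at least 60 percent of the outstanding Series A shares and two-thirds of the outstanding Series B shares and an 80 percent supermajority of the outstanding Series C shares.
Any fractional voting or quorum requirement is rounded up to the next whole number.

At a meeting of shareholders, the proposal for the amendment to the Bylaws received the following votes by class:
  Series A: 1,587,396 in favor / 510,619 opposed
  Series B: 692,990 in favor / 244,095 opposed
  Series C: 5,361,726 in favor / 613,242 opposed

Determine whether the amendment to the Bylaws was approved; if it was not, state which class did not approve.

Series A: 3/5 of 2646000 = 1587600; 1,587,600 required, 1,587,396 in favor — not approved.
Series B: 2/3 of 1039485 = 692990; 692,990 required, 692,990 in favor — approved.
Series C: 4/5 of 6700620 = 5360496; 5,360,496 required, 5,361,726 in favor — approved.

Not approved — the Series A shares did not give the required vote.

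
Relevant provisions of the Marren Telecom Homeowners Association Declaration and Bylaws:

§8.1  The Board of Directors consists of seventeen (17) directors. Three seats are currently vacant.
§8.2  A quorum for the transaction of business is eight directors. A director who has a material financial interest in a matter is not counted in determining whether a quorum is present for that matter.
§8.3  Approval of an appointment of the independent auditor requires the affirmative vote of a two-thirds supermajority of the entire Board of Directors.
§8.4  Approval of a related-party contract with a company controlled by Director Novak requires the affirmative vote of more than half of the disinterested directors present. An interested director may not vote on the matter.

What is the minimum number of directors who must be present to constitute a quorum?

The quorum is fixed at 8.

8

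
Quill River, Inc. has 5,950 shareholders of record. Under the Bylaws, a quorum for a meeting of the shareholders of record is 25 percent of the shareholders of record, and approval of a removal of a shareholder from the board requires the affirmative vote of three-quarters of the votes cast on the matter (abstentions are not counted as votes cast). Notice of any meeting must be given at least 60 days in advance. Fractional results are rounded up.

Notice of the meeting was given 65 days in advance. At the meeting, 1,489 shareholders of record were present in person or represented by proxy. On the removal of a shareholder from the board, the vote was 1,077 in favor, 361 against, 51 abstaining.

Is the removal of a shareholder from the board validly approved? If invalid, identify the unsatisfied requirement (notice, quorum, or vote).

Invalid — vote requirement not satisfied.

Notice: 65 days given; 60 required. Satisfied.
Quorum: 25% of 5,950 = 1,487.50, rounded up to 1,488; 1,489 present. Satisfied.
Vote: requires three-fourths of the votes cast (1,489 − 51 abstaining = 1,438); 3/4 of 1438 = 1078.50, rounded up to 1079, so 1,079 needed; 1,077 in favor. Not satisfied.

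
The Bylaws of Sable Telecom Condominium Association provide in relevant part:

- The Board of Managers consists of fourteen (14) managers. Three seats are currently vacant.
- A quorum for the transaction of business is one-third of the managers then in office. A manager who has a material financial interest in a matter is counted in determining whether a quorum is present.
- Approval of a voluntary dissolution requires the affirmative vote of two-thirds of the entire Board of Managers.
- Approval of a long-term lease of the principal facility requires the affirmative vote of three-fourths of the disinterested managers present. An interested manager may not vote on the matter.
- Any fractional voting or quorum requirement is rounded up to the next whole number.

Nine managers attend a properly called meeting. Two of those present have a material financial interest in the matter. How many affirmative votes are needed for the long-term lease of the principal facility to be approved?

The long-term lease of the principal facility requires three-fourths of the disinterested managers present (9 − 2 = 7).
3/4 of 7 = 5.25, rounded up to 6.

6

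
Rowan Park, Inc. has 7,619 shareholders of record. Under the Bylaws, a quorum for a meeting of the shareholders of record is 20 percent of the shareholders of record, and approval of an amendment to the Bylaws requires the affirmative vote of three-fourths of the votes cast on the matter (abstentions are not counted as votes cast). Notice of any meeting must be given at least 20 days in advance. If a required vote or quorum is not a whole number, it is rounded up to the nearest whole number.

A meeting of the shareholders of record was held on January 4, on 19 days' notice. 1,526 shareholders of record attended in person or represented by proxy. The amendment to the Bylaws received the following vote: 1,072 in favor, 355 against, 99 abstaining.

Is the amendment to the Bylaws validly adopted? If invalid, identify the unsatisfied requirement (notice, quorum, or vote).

Invalid — notice requirement not satisfied.

Notice: 19 days given; 20 required. Not satisfied.
Quorum: 20% of 7,619 = 1,523.80, rounded up to 1,524; 1,526 present. Satisfied.
Vote: requires three-fourths of the votes cast (1,526 − 99 abstaining = 1,427); 3/4 of 1427 = 1070.25, rounded up to 1071, so 1,071 needed; 1,072 in favor. Satisfied.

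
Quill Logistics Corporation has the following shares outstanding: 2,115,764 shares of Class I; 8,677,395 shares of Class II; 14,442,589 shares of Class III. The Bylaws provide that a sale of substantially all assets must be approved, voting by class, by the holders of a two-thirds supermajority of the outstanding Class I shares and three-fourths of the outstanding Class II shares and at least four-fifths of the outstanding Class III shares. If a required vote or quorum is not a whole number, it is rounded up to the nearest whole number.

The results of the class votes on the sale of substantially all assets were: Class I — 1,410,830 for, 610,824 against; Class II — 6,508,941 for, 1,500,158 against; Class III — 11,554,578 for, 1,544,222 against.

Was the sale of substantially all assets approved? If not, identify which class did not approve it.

Approved — every class gave the required vote.

Class I: 2/3 of 2115764 = 1410509.33, rounded up to 1410510; 1,410,510 required, 1,410,830 in favor — approved.
Class II: 3/4 of 8677395 = 6508046.25, rounded up to 6508047; 6,508,047 required, 6,508,941 in favor — approved.
Class III: 4/5 of 14442589 = 11554071.20, rounded up to 11554072; 11,554,072 required, 11,554,578 in favor — approved.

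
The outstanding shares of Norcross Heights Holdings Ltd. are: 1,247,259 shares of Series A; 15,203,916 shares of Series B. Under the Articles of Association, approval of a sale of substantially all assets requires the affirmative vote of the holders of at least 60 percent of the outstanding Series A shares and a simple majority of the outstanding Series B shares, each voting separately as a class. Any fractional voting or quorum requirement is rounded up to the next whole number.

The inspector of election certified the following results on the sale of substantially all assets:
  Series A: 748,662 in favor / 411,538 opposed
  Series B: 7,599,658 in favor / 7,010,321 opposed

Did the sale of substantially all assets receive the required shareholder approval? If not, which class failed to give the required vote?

Not approved — the Series B shares did not give the required vote.

Series A: 3/5 of 1247259 = 748355.40, rounded up to 748356; 748,356 required, 748,662 in favor — approved.
Series B: a majority of 15203916 is 7601959; 7,601,959 required, 7,599,658 in favor — not approved.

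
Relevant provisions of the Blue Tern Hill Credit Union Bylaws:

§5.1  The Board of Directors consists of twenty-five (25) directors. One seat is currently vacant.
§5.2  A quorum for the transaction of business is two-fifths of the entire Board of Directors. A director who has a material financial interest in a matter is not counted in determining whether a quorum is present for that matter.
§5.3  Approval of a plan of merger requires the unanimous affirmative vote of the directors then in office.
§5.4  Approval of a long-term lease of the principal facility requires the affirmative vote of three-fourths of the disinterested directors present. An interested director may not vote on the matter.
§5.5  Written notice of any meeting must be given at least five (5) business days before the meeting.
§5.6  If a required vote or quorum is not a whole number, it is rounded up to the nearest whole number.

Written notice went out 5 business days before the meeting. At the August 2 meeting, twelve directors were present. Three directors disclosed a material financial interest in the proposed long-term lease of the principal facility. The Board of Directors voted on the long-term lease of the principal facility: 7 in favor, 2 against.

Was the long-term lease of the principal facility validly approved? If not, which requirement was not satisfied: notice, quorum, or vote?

Notice: 5 business days given; 5 required (5 ≥ 5). Satisfied.
Quorum: 12 present, but the 3 interested directors do not count, leaving 9. Quorum is 10. Not satisfied.
Vote: the long-term lease of the principal facility requires three-fourths of the disinterested directors present (12 − 3 = 9). 3/4 of 9 = 6.75, rounded up to 7, so 7 affirmative votes are needed; 7 voted in favor. Satisfied. (Moot — without a quorum no business can be validly transacted.)

Invalid — quorum requirement not satisfied.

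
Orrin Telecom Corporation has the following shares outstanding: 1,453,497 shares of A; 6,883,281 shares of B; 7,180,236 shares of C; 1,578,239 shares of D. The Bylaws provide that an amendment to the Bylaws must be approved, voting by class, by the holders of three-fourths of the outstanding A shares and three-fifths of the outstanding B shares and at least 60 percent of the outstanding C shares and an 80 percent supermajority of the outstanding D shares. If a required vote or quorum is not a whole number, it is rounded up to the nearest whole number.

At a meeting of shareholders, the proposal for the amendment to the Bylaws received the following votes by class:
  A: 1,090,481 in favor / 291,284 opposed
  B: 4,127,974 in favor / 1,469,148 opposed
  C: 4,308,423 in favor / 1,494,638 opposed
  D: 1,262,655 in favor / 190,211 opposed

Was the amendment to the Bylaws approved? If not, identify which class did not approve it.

A: 3/4 of 1453497 = 1090122.75, rounded up to 1090123; 1,090,123 required, 1,090,481 in favor — approved.
B: 3/5 of 6883281 = 4129968.60, rounded up to 4129969; 4,129,969 required, 4,127,974 in favor — not approved.
C: 3/5 of 7180236 = 4308141.60, rounded up to 4308142; 4,308,142 required, 4,308,423 in favor — approved.
D: 4/5 of 1578239 = 1262591.20, rounded up to 1262592; 1,262,592 required, 1,262,655 in favor — approved.

Not approved — the B shares did not give the required vote.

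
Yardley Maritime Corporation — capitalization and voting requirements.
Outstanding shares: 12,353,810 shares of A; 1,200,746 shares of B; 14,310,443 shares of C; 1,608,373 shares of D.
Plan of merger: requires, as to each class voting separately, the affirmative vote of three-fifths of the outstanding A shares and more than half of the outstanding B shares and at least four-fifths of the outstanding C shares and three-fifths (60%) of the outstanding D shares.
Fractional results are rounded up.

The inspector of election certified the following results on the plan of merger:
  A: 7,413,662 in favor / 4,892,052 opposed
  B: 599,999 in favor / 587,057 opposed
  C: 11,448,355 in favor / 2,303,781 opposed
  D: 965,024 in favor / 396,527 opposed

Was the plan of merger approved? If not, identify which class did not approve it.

Not approved — the B shares did not give the required vote.

A: 3/5 of 12353810 = 7412286; 7,412,286 required, 7,413,662 in favor — approved.
B: a majority of 1200746 is 600374; 600,374 required, 599,999 in favor — not approved.
C: 4/5 of 14310443 = 11448354.40, rounded up to 11448355; 11,448,355 required, 11,448,355 in favor — approved.
D: 3/5 of 1608373 = 965023.80, rounded up to 965024; 965,024 required, 965,024 in favor — approved.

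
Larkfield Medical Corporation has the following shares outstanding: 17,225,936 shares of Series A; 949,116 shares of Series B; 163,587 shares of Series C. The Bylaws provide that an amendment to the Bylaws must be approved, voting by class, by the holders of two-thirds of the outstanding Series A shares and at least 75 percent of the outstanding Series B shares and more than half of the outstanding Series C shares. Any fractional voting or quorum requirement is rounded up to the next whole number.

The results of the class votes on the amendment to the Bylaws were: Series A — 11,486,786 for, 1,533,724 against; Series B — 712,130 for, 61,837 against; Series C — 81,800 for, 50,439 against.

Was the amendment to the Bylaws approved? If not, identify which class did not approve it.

Approved — every class gave the required vote.

Series A: 2/3 of 17225936 = 11483957.33, rounded up to 11483958; 11,483,958 required, 11,486,786 in favor — approved.
Series B: 3/4 of 949116 = 711837; 711,837 required, 712,130 in favor — approved.
Series C: a majority of 163587 is 81794; 81,794 required, 81,800 in favor — approved.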